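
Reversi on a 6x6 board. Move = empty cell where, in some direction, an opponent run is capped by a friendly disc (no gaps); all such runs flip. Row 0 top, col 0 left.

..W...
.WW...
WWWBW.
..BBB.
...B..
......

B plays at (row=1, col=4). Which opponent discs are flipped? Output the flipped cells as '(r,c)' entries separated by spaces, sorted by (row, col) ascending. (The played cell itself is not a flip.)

Dir NW: first cell '.' (not opp) -> no flip
Dir N: first cell '.' (not opp) -> no flip
Dir NE: first cell '.' (not opp) -> no flip
Dir W: first cell '.' (not opp) -> no flip
Dir E: first cell '.' (not opp) -> no flip
Dir SW: first cell 'B' (not opp) -> no flip
Dir S: opp run (2,4) capped by B -> flip
Dir SE: first cell '.' (not opp) -> no flip

Answer: (2,4)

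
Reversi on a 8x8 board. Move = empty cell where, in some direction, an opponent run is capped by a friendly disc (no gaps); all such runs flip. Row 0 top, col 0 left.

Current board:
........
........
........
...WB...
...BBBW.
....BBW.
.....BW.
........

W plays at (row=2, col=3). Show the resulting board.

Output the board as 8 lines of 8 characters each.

Answer: ........
........
...W....
...WW...
...BBWW.
....BBW.
.....BW.
........

Derivation:
Place W at (2,3); scan 8 dirs for brackets.
Dir NW: first cell '.' (not opp) -> no flip
Dir N: first cell '.' (not opp) -> no flip
Dir NE: first cell '.' (not opp) -> no flip
Dir W: first cell '.' (not opp) -> no flip
Dir E: first cell '.' (not opp) -> no flip
Dir SW: first cell '.' (not opp) -> no flip
Dir S: first cell 'W' (not opp) -> no flip
Dir SE: opp run (3,4) (4,5) capped by W -> flip
All flips: (3,4) (4,5)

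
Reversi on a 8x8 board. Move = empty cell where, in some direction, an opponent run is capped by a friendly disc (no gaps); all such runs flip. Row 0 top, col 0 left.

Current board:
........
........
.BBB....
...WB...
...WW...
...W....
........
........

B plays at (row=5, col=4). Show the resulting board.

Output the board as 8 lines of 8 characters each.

Place B at (5,4); scan 8 dirs for brackets.
Dir NW: opp run (4,3), next='.' -> no flip
Dir N: opp run (4,4) capped by B -> flip
Dir NE: first cell '.' (not opp) -> no flip
Dir W: opp run (5,3), next='.' -> no flip
Dir E: first cell '.' (not opp) -> no flip
Dir SW: first cell '.' (not opp) -> no flip
Dir S: first cell '.' (not opp) -> no flip
Dir SE: first cell '.' (not opp) -> no flip
All flips: (4,4)

Answer: ........
........
.BBB....
...WB...
...WB...
...WB...
........
........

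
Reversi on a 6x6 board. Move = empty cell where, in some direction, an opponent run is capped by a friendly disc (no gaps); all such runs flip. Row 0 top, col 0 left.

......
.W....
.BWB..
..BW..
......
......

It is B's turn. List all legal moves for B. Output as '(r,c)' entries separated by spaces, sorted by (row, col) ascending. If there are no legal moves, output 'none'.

(0,0): no bracket -> illegal
(0,1): flips 1 -> legal
(0,2): no bracket -> illegal
(1,0): no bracket -> illegal
(1,2): flips 1 -> legal
(1,3): no bracket -> illegal
(2,0): no bracket -> illegal
(2,4): no bracket -> illegal
(3,1): no bracket -> illegal
(3,4): flips 1 -> legal
(4,2): no bracket -> illegal
(4,3): flips 1 -> legal
(4,4): no bracket -> illegal

Answer: (0,1) (1,2) (3,4) (4,3)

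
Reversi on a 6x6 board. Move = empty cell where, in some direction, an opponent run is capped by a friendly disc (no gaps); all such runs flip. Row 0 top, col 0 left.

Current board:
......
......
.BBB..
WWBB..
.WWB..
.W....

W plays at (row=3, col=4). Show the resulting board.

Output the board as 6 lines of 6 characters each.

Place W at (3,4); scan 8 dirs for brackets.
Dir NW: opp run (2,3), next='.' -> no flip
Dir N: first cell '.' (not opp) -> no flip
Dir NE: first cell '.' (not opp) -> no flip
Dir W: opp run (3,3) (3,2) capped by W -> flip
Dir E: first cell '.' (not opp) -> no flip
Dir SW: opp run (4,3), next='.' -> no flip
Dir S: first cell '.' (not opp) -> no flip
Dir SE: first cell '.' (not opp) -> no flip
All flips: (3,2) (3,3)

Answer: ......
......
.BBB..
WWWWW.
.WWB..
.W....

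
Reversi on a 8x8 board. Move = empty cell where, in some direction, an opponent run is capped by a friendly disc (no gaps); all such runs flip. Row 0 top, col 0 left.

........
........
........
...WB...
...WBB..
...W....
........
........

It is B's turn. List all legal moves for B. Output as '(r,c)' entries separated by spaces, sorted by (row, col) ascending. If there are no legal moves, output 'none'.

(2,2): flips 1 -> legal
(2,3): no bracket -> illegal
(2,4): no bracket -> illegal
(3,2): flips 1 -> legal
(4,2): flips 1 -> legal
(5,2): flips 1 -> legal
(5,4): no bracket -> illegal
(6,2): flips 1 -> legal
(6,3): no bracket -> illegal
(6,4): no bracket -> illegal

Answer: (2,2) (3,2) (4,2) (5,2) (6,2)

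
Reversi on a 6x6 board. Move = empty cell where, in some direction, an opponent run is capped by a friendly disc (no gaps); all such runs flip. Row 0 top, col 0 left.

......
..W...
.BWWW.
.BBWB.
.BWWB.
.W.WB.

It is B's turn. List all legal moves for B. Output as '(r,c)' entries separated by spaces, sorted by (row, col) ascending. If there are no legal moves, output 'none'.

Answer: (0,1) (0,2) (0,3) (1,1) (1,3) (1,4) (2,5) (5,2)

Derivation:
(0,1): flips 2 -> legal
(0,2): flips 2 -> legal
(0,3): flips 1 -> legal
(1,1): flips 2 -> legal
(1,3): flips 1 -> legal
(1,4): flips 2 -> legal
(1,5): no bracket -> illegal
(2,5): flips 3 -> legal
(3,5): no bracket -> illegal
(4,0): no bracket -> illegal
(5,0): no bracket -> illegal
(5,2): flips 3 -> legal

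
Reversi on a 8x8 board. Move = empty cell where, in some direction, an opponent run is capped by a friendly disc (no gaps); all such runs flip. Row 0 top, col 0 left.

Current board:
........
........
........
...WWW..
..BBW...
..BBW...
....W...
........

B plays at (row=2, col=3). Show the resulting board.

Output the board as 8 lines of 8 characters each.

Place B at (2,3); scan 8 dirs for brackets.
Dir NW: first cell '.' (not opp) -> no flip
Dir N: first cell '.' (not opp) -> no flip
Dir NE: first cell '.' (not opp) -> no flip
Dir W: first cell '.' (not opp) -> no flip
Dir E: first cell '.' (not opp) -> no flip
Dir SW: first cell '.' (not opp) -> no flip
Dir S: opp run (3,3) capped by B -> flip
Dir SE: opp run (3,4), next='.' -> no flip
All flips: (3,3)

Answer: ........
........
...B....
...BWW..
..BBW...
..BBW...
....W...
........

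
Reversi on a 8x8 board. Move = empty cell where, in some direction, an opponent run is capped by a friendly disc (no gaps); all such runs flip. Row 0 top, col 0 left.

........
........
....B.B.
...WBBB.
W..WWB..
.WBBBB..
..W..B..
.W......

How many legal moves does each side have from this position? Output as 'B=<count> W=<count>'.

Answer: B=6 W=13

Derivation:
-- B to move --
(2,2): flips 2 -> legal
(2,3): flips 2 -> legal
(3,0): no bracket -> illegal
(3,1): no bracket -> illegal
(3,2): flips 2 -> legal
(4,1): no bracket -> illegal
(4,2): flips 3 -> legal
(5,0): flips 1 -> legal
(6,0): no bracket -> illegal
(6,1): no bracket -> illegal
(6,3): no bracket -> illegal
(7,0): no bracket -> illegal
(7,2): flips 1 -> legal
(7,3): no bracket -> illegal
B mobility = 6
-- W to move --
(1,3): no bracket -> illegal
(1,4): flips 2 -> legal
(1,5): flips 1 -> legal
(1,6): no bracket -> illegal
(1,7): flips 2 -> legal
(2,3): no bracket -> illegal
(2,5): flips 1 -> legal
(2,7): no bracket -> illegal
(3,7): flips 3 -> legal
(4,1): no bracket -> illegal
(4,2): flips 1 -> legal
(4,6): flips 1 -> legal
(4,7): no bracket -> illegal
(5,6): flips 4 -> legal
(6,1): flips 1 -> legal
(6,3): flips 1 -> legal
(6,4): flips 1 -> legal
(6,6): flips 1 -> legal
(7,4): no bracket -> illegal
(7,5): no bracket -> illegal
(7,6): flips 2 -> legal
W mobility = 13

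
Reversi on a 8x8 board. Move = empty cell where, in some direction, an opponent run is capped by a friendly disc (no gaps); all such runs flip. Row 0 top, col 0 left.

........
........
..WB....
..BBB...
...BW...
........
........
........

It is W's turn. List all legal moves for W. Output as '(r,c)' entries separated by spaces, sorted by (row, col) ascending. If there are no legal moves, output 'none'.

Answer: (2,4) (4,2)

Derivation:
(1,2): no bracket -> illegal
(1,3): no bracket -> illegal
(1,4): no bracket -> illegal
(2,1): no bracket -> illegal
(2,4): flips 2 -> legal
(2,5): no bracket -> illegal
(3,1): no bracket -> illegal
(3,5): no bracket -> illegal
(4,1): no bracket -> illegal
(4,2): flips 2 -> legal
(4,5): no bracket -> illegal
(5,2): no bracket -> illegal
(5,3): no bracket -> illegal
(5,4): no bracket -> illegal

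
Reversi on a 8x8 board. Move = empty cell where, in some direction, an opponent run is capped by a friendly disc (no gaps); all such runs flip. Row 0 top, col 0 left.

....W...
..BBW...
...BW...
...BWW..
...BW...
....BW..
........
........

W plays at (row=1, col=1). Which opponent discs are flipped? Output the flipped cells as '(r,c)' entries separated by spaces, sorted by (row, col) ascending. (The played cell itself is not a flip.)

Answer: (1,2) (1,3)

Derivation:
Dir NW: first cell '.' (not opp) -> no flip
Dir N: first cell '.' (not opp) -> no flip
Dir NE: first cell '.' (not opp) -> no flip
Dir W: first cell '.' (not opp) -> no flip
Dir E: opp run (1,2) (1,3) capped by W -> flip
Dir SW: first cell '.' (not opp) -> no flip
Dir S: first cell '.' (not opp) -> no flip
Dir SE: first cell '.' (not opp) -> no flip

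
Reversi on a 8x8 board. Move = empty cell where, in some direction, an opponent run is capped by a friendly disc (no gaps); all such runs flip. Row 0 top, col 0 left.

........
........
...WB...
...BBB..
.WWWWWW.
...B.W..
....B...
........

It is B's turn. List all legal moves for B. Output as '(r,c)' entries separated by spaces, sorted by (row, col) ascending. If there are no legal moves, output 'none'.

Answer: (1,2) (1,3) (2,2) (3,1) (3,7) (5,1) (5,2) (5,4) (5,6) (5,7) (6,5) (6,6)

Derivation:
(1,2): flips 1 -> legal
(1,3): flips 1 -> legal
(1,4): no bracket -> illegal
(2,2): flips 1 -> legal
(3,0): no bracket -> illegal
(3,1): flips 1 -> legal
(3,2): no bracket -> illegal
(3,6): no bracket -> illegal
(3,7): flips 2 -> legal
(4,0): no bracket -> illegal
(4,7): no bracket -> illegal
(5,0): no bracket -> illegal
(5,1): flips 1 -> legal
(5,2): flips 1 -> legal
(5,4): flips 1 -> legal
(5,6): flips 1 -> legal
(5,7): flips 1 -> legal
(6,5): flips 2 -> legal
(6,6): flips 2 -> legal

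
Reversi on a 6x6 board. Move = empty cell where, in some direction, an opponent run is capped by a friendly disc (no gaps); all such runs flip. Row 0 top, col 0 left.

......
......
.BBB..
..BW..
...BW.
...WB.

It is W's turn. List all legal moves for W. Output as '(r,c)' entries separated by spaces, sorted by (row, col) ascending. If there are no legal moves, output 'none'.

Answer: (1,1) (1,3) (3,1) (4,2) (5,5)

Derivation:
(1,0): no bracket -> illegal
(1,1): flips 1 -> legal
(1,2): no bracket -> illegal
(1,3): flips 1 -> legal
(1,4): no bracket -> illegal
(2,0): no bracket -> illegal
(2,4): no bracket -> illegal
(3,0): no bracket -> illegal
(3,1): flips 1 -> legal
(3,4): no bracket -> illegal
(4,1): no bracket -> illegal
(4,2): flips 1 -> legal
(4,5): no bracket -> illegal
(5,2): no bracket -> illegal
(5,5): flips 1 -> legal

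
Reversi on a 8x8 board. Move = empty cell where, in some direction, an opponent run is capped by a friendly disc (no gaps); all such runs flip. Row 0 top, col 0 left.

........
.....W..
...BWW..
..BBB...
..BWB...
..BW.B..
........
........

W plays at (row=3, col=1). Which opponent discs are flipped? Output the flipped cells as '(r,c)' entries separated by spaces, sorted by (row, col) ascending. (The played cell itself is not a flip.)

Dir NW: first cell '.' (not opp) -> no flip
Dir N: first cell '.' (not opp) -> no flip
Dir NE: first cell '.' (not opp) -> no flip
Dir W: first cell '.' (not opp) -> no flip
Dir E: opp run (3,2) (3,3) (3,4), next='.' -> no flip
Dir SW: first cell '.' (not opp) -> no flip
Dir S: first cell '.' (not opp) -> no flip
Dir SE: opp run (4,2) capped by W -> flip

Answer: (4,2)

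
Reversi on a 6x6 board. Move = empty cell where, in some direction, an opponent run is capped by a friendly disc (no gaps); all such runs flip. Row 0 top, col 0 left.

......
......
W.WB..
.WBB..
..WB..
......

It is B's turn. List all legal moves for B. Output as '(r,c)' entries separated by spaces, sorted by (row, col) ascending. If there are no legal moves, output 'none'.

Answer: (1,1) (1,2) (2,1) (3,0) (4,1) (5,1) (5,2)

Derivation:
(1,0): no bracket -> illegal
(1,1): flips 1 -> legal
(1,2): flips 1 -> legal
(1,3): no bracket -> illegal
(2,1): flips 1 -> legal
(3,0): flips 1 -> legal
(4,0): no bracket -> illegal
(4,1): flips 1 -> legal
(5,1): flips 1 -> legal
(5,2): flips 1 -> legal
(5,3): no bracket -> illegal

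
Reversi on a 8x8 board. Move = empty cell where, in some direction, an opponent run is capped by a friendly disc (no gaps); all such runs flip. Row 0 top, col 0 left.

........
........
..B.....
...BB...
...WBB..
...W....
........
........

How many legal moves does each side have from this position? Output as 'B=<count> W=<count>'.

-- B to move --
(3,2): no bracket -> illegal
(4,2): flips 1 -> legal
(5,2): flips 1 -> legal
(5,4): no bracket -> illegal
(6,2): flips 1 -> legal
(6,3): flips 2 -> legal
(6,4): no bracket -> illegal
B mobility = 4
-- W to move --
(1,1): no bracket -> illegal
(1,2): no bracket -> illegal
(1,3): no bracket -> illegal
(2,1): no bracket -> illegal
(2,3): flips 1 -> legal
(2,4): no bracket -> illegal
(2,5): flips 1 -> legal
(3,1): no bracket -> illegal
(3,2): no bracket -> illegal
(3,5): flips 1 -> legal
(3,6): no bracket -> illegal
(4,2): no bracket -> illegal
(4,6): flips 2 -> legal
(5,4): no bracket -> illegal
(5,5): no bracket -> illegal
(5,6): no bracket -> illegal
W mobility = 4

Answer: B=4 W=4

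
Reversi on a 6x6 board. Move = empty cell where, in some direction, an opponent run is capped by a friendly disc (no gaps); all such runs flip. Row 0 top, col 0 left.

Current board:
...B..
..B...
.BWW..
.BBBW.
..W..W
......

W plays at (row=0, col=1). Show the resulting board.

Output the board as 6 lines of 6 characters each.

Place W at (0,1); scan 8 dirs for brackets.
Dir NW: edge -> no flip
Dir N: edge -> no flip
Dir NE: edge -> no flip
Dir W: first cell '.' (not opp) -> no flip
Dir E: first cell '.' (not opp) -> no flip
Dir SW: first cell '.' (not opp) -> no flip
Dir S: first cell '.' (not opp) -> no flip
Dir SE: opp run (1,2) capped by W -> flip
All flips: (1,2)

Answer: .W.B..
..W...
.BWW..
.BBBW.
..W..W
......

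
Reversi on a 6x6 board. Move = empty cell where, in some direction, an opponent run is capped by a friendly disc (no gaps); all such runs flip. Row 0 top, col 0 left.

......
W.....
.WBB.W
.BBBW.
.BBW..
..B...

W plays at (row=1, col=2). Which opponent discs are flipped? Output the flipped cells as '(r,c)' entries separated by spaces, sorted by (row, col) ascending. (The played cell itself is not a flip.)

Dir NW: first cell '.' (not opp) -> no flip
Dir N: first cell '.' (not opp) -> no flip
Dir NE: first cell '.' (not opp) -> no flip
Dir W: first cell '.' (not opp) -> no flip
Dir E: first cell '.' (not opp) -> no flip
Dir SW: first cell 'W' (not opp) -> no flip
Dir S: opp run (2,2) (3,2) (4,2) (5,2), next=edge -> no flip
Dir SE: opp run (2,3) capped by W -> flip

Answer: (2,3)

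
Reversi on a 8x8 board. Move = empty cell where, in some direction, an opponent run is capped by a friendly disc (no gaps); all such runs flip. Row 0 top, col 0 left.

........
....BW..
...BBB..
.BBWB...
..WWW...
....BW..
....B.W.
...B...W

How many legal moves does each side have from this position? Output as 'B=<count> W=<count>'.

Answer: B=8 W=11

Derivation:
-- B to move --
(0,4): no bracket -> illegal
(0,5): flips 1 -> legal
(0,6): flips 1 -> legal
(1,6): flips 1 -> legal
(2,2): no bracket -> illegal
(2,6): no bracket -> illegal
(3,5): no bracket -> illegal
(4,1): no bracket -> illegal
(4,5): no bracket -> illegal
(4,6): flips 1 -> legal
(5,1): flips 2 -> legal
(5,2): flips 2 -> legal
(5,3): flips 3 -> legal
(5,6): flips 1 -> legal
(5,7): no bracket -> illegal
(6,5): no bracket -> illegal
(6,7): no bracket -> illegal
(7,5): no bracket -> illegal
(7,6): no bracket -> illegal
B mobility = 8
-- W to move --
(0,3): no bracket -> illegal
(0,4): flips 3 -> legal
(0,5): no bracket -> illegal
(1,2): no bracket -> illegal
(1,3): flips 2 -> legal
(1,6): flips 2 -> legal
(2,0): flips 1 -> legal
(2,1): flips 1 -> legal
(2,2): flips 1 -> legal
(2,6): no bracket -> illegal
(3,0): flips 2 -> legal
(3,5): flips 2 -> legal
(3,6): no bracket -> illegal
(4,0): no bracket -> illegal
(4,1): no bracket -> illegal
(4,5): no bracket -> illegal
(5,3): flips 1 -> legal
(6,2): no bracket -> illegal
(6,3): no bracket -> illegal
(6,5): flips 1 -> legal
(7,2): no bracket -> illegal
(7,4): flips 2 -> legal
(7,5): no bracket -> illegal
W mobility = 11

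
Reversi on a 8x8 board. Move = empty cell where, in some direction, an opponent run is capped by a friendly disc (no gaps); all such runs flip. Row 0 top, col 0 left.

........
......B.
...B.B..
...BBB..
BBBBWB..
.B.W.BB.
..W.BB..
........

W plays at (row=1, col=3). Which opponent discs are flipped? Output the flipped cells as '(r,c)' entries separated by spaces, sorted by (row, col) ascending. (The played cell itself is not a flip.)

Dir NW: first cell '.' (not opp) -> no flip
Dir N: first cell '.' (not opp) -> no flip
Dir NE: first cell '.' (not opp) -> no flip
Dir W: first cell '.' (not opp) -> no flip
Dir E: first cell '.' (not opp) -> no flip
Dir SW: first cell '.' (not opp) -> no flip
Dir S: opp run (2,3) (3,3) (4,3) capped by W -> flip
Dir SE: first cell '.' (not opp) -> no flip

Answer: (2,3) (3,3) (4,3)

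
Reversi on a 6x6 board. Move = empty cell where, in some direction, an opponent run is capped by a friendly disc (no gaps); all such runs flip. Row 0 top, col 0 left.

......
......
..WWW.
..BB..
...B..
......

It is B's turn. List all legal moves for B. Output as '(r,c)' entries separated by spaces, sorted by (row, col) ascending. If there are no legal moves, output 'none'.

Answer: (1,1) (1,2) (1,3) (1,4) (1,5)

Derivation:
(1,1): flips 1 -> legal
(1,2): flips 1 -> legal
(1,3): flips 1 -> legal
(1,4): flips 1 -> legal
(1,5): flips 1 -> legal
(2,1): no bracket -> illegal
(2,5): no bracket -> illegal
(3,1): no bracket -> illegal
(3,4): no bracket -> illegal
(3,5): no bracket -> illegal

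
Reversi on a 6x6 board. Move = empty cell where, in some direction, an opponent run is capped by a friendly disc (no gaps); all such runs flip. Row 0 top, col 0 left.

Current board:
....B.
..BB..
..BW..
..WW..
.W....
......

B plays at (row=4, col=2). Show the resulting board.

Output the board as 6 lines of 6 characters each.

Place B at (4,2); scan 8 dirs for brackets.
Dir NW: first cell '.' (not opp) -> no flip
Dir N: opp run (3,2) capped by B -> flip
Dir NE: opp run (3,3), next='.' -> no flip
Dir W: opp run (4,1), next='.' -> no flip
Dir E: first cell '.' (not opp) -> no flip
Dir SW: first cell '.' (not opp) -> no flip
Dir S: first cell '.' (not opp) -> no flip
Dir SE: first cell '.' (not opp) -> no flip
All flips: (3,2)

Answer: ....B.
..BB..
..BW..
..BW..
.WB...
......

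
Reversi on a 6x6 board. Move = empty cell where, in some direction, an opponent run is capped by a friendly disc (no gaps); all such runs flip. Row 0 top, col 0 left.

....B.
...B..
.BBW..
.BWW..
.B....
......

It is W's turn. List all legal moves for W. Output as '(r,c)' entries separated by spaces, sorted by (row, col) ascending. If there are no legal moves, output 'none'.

(0,2): no bracket -> illegal
(0,3): flips 1 -> legal
(0,5): no bracket -> illegal
(1,0): flips 1 -> legal
(1,1): flips 1 -> legal
(1,2): flips 1 -> legal
(1,4): no bracket -> illegal
(1,5): no bracket -> illegal
(2,0): flips 2 -> legal
(2,4): no bracket -> illegal
(3,0): flips 1 -> legal
(4,0): no bracket -> illegal
(4,2): no bracket -> illegal
(5,0): flips 1 -> legal
(5,1): no bracket -> illegal
(5,2): no bracket -> illegal

Answer: (0,3) (1,0) (1,1) (1,2) (2,0) (3,0) (5,0)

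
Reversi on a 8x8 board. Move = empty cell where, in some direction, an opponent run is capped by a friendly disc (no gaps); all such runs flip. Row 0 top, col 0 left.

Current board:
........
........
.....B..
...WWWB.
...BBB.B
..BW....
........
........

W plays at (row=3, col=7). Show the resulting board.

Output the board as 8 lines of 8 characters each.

Answer: ........
........
.....B..
...WWWWW
...BBB.B
..BW....
........
........

Derivation:
Place W at (3,7); scan 8 dirs for brackets.
Dir NW: first cell '.' (not opp) -> no flip
Dir N: first cell '.' (not opp) -> no flip
Dir NE: edge -> no flip
Dir W: opp run (3,6) capped by W -> flip
Dir E: edge -> no flip
Dir SW: first cell '.' (not opp) -> no flip
Dir S: opp run (4,7), next='.' -> no flip
Dir SE: edge -> no flip
All flips: (3,6)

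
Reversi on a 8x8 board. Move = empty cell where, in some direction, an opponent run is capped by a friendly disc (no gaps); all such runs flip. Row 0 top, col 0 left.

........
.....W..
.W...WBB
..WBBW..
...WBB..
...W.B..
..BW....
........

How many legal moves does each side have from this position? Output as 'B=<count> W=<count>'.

-- B to move --
(0,4): flips 1 -> legal
(0,5): flips 3 -> legal
(0,6): no bracket -> illegal
(1,0): no bracket -> illegal
(1,1): no bracket -> illegal
(1,2): no bracket -> illegal
(1,4): no bracket -> illegal
(1,6): flips 1 -> legal
(2,0): no bracket -> illegal
(2,2): no bracket -> illegal
(2,3): no bracket -> illegal
(2,4): flips 1 -> legal
(3,0): no bracket -> illegal
(3,1): flips 1 -> legal
(3,6): flips 1 -> legal
(4,1): no bracket -> illegal
(4,2): flips 1 -> legal
(4,6): no bracket -> illegal
(5,2): flips 1 -> legal
(5,4): no bracket -> illegal
(6,4): flips 1 -> legal
(7,2): no bracket -> illegal
(7,3): flips 3 -> legal
(7,4): no bracket -> illegal
B mobility = 10
-- W to move --
(1,6): no bracket -> illegal
(1,7): flips 1 -> legal
(2,2): no bracket -> illegal
(2,3): flips 1 -> legal
(2,4): no bracket -> illegal
(3,6): no bracket -> illegal
(3,7): flips 1 -> legal
(4,2): no bracket -> illegal
(4,6): flips 2 -> legal
(5,1): no bracket -> illegal
(5,2): no bracket -> illegal
(5,4): no bracket -> illegal
(5,6): no bracket -> illegal
(6,1): flips 1 -> legal
(6,4): no bracket -> illegal
(6,5): flips 2 -> legal
(6,6): no bracket -> illegal
(7,1): flips 1 -> legal
(7,2): no bracket -> illegal
(7,3): no bracket -> illegal
W mobility = 7

Answer: B=10 W=7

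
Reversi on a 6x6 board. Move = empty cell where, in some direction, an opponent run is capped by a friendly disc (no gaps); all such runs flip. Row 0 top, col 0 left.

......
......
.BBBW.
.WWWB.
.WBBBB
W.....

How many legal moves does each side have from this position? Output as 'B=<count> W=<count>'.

Answer: B=7 W=12

Derivation:
-- B to move --
(1,3): no bracket -> illegal
(1,4): flips 1 -> legal
(1,5): flips 2 -> legal
(2,0): flips 1 -> legal
(2,5): flips 1 -> legal
(3,0): flips 3 -> legal
(3,5): no bracket -> illegal
(4,0): flips 2 -> legal
(5,1): flips 2 -> legal
(5,2): no bracket -> illegal
B mobility = 7
-- W to move --
(1,0): flips 1 -> legal
(1,1): flips 2 -> legal
(1,2): flips 1 -> legal
(1,3): flips 2 -> legal
(1,4): flips 1 -> legal
(2,0): flips 3 -> legal
(2,5): no bracket -> illegal
(3,0): no bracket -> illegal
(3,5): flips 1 -> legal
(5,1): flips 1 -> legal
(5,2): flips 1 -> legal
(5,3): flips 2 -> legal
(5,4): flips 3 -> legal
(5,5): flips 1 -> legal
W mobility = 12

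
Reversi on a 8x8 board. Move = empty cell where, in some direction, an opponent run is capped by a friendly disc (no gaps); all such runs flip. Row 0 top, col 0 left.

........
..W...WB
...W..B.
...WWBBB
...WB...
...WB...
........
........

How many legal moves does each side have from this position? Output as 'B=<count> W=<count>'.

-- B to move --
(0,1): no bracket -> illegal
(0,2): no bracket -> illegal
(0,3): no bracket -> illegal
(0,5): no bracket -> illegal
(0,6): flips 1 -> legal
(0,7): no bracket -> illegal
(1,1): no bracket -> illegal
(1,3): no bracket -> illegal
(1,4): no bracket -> illegal
(1,5): flips 1 -> legal
(2,1): no bracket -> illegal
(2,2): flips 1 -> legal
(2,4): flips 1 -> legal
(2,5): no bracket -> illegal
(2,7): no bracket -> illegal
(3,2): flips 3 -> legal
(4,2): flips 1 -> legal
(4,5): no bracket -> illegal
(5,2): flips 1 -> legal
(6,2): flips 1 -> legal
(6,3): no bracket -> illegal
(6,4): no bracket -> illegal
B mobility = 8
-- W to move --
(0,6): no bracket -> illegal
(0,7): no bracket -> illegal
(1,5): no bracket -> illegal
(2,4): no bracket -> illegal
(2,5): no bracket -> illegal
(2,7): no bracket -> illegal
(4,5): flips 1 -> legal
(4,6): flips 2 -> legal
(4,7): no bracket -> illegal
(5,5): flips 2 -> legal
(6,3): no bracket -> illegal
(6,4): flips 2 -> legal
(6,5): flips 1 -> legal
W mobility = 5

Answer: B=8 W=5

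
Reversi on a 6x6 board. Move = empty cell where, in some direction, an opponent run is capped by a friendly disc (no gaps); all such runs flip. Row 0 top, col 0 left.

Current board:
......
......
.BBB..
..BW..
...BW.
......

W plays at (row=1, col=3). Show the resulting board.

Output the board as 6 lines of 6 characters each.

Place W at (1,3); scan 8 dirs for brackets.
Dir NW: first cell '.' (not opp) -> no flip
Dir N: first cell '.' (not opp) -> no flip
Dir NE: first cell '.' (not opp) -> no flip
Dir W: first cell '.' (not opp) -> no flip
Dir E: first cell '.' (not opp) -> no flip
Dir SW: opp run (2,2), next='.' -> no flip
Dir S: opp run (2,3) capped by W -> flip
Dir SE: first cell '.' (not opp) -> no flip
All flips: (2,3)

Answer: ......
...W..
.BBW..
..BW..
...BW.
......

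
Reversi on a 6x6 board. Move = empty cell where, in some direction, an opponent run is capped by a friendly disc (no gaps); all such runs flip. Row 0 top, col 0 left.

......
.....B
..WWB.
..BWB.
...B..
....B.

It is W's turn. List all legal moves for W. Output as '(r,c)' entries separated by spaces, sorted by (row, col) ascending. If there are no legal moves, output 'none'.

(0,4): no bracket -> illegal
(0,5): no bracket -> illegal
(1,3): no bracket -> illegal
(1,4): no bracket -> illegal
(2,1): no bracket -> illegal
(2,5): flips 1 -> legal
(3,1): flips 1 -> legal
(3,5): flips 1 -> legal
(4,1): flips 1 -> legal
(4,2): flips 1 -> legal
(4,4): no bracket -> illegal
(4,5): flips 1 -> legal
(5,2): no bracket -> illegal
(5,3): flips 1 -> legal
(5,5): no bracket -> illegal

Answer: (2,5) (3,1) (3,5) (4,1) (4,2) (4,5) (5,3)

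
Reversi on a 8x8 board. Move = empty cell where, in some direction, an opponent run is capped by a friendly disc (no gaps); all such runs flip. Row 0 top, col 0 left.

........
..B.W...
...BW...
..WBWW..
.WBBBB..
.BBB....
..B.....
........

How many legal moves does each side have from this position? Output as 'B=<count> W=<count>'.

Answer: B=12 W=11

Derivation:
-- B to move --
(0,3): no bracket -> illegal
(0,4): flips 3 -> legal
(0,5): flips 1 -> legal
(1,3): no bracket -> illegal
(1,5): flips 1 -> legal
(2,1): flips 1 -> legal
(2,2): flips 1 -> legal
(2,5): flips 3 -> legal
(2,6): flips 1 -> legal
(3,0): flips 1 -> legal
(3,1): flips 2 -> legal
(3,6): flips 2 -> legal
(4,0): flips 1 -> legal
(4,6): no bracket -> illegal
(5,0): flips 2 -> legal
B mobility = 12
-- W to move --
(0,1): flips 2 -> legal
(0,2): no bracket -> illegal
(0,3): no bracket -> illegal
(1,1): no bracket -> illegal
(1,3): no bracket -> illegal
(2,1): no bracket -> illegal
(2,2): flips 1 -> legal
(3,1): no bracket -> illegal
(3,6): no bracket -> illegal
(4,0): no bracket -> illegal
(4,6): flips 4 -> legal
(5,0): no bracket -> illegal
(5,4): flips 2 -> legal
(5,5): flips 1 -> legal
(5,6): flips 1 -> legal
(6,0): flips 3 -> legal
(6,1): flips 3 -> legal
(6,3): flips 1 -> legal
(6,4): no bracket -> illegal
(7,1): flips 3 -> legal
(7,2): flips 3 -> legal
(7,3): no bracket -> illegal
W mobility = 11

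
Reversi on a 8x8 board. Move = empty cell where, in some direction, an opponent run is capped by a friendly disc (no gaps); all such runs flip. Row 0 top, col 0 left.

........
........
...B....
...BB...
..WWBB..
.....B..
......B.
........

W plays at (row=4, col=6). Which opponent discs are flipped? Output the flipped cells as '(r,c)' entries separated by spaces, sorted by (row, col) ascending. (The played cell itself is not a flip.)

Answer: (4,4) (4,5)

Derivation:
Dir NW: first cell '.' (not opp) -> no flip
Dir N: first cell '.' (not opp) -> no flip
Dir NE: first cell '.' (not opp) -> no flip
Dir W: opp run (4,5) (4,4) capped by W -> flip
Dir E: first cell '.' (not opp) -> no flip
Dir SW: opp run (5,5), next='.' -> no flip
Dir S: first cell '.' (not opp) -> no flip
Dir SE: first cell '.' (not opp) -> no flip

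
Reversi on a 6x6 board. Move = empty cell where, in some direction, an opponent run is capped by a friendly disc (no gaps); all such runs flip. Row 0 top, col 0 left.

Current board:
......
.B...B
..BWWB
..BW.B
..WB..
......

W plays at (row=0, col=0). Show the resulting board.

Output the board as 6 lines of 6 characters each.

Answer: W.....
.W...B
..WWWB
..BW.B
..WB..
......

Derivation:
Place W at (0,0); scan 8 dirs for brackets.
Dir NW: edge -> no flip
Dir N: edge -> no flip
Dir NE: edge -> no flip
Dir W: edge -> no flip
Dir E: first cell '.' (not opp) -> no flip
Dir SW: edge -> no flip
Dir S: first cell '.' (not opp) -> no flip
Dir SE: opp run (1,1) (2,2) capped by W -> flip
All flips: (1,1) (2,2)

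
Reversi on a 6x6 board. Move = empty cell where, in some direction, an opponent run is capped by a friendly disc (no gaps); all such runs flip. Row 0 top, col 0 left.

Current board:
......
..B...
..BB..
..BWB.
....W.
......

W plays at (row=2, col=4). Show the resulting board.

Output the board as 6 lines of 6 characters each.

Answer: ......
..B...
..BBW.
..BWW.
....W.
......

Derivation:
Place W at (2,4); scan 8 dirs for brackets.
Dir NW: first cell '.' (not opp) -> no flip
Dir N: first cell '.' (not opp) -> no flip
Dir NE: first cell '.' (not opp) -> no flip
Dir W: opp run (2,3) (2,2), next='.' -> no flip
Dir E: first cell '.' (not opp) -> no flip
Dir SW: first cell 'W' (not opp) -> no flip
Dir S: opp run (3,4) capped by W -> flip
Dir SE: first cell '.' (not opp) -> no flip
All flips: (3,4)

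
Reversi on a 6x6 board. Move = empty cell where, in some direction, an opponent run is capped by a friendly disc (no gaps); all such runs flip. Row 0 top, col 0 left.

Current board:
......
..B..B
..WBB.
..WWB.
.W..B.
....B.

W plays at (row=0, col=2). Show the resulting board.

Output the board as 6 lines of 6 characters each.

Answer: ..W...
..W..B
..WBB.
..WWB.
.W..B.
....B.

Derivation:
Place W at (0,2); scan 8 dirs for brackets.
Dir NW: edge -> no flip
Dir N: edge -> no flip
Dir NE: edge -> no flip
Dir W: first cell '.' (not opp) -> no flip
Dir E: first cell '.' (not opp) -> no flip
Dir SW: first cell '.' (not opp) -> no flip
Dir S: opp run (1,2) capped by W -> flip
Dir SE: first cell '.' (not opp) -> no flip
All flips: (1,2)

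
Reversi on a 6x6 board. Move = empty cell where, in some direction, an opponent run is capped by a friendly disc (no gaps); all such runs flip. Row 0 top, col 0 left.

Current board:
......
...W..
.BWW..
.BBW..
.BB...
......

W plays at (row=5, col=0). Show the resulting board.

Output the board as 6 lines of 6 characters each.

Place W at (5,0); scan 8 dirs for brackets.
Dir NW: edge -> no flip
Dir N: first cell '.' (not opp) -> no flip
Dir NE: opp run (4,1) (3,2) capped by W -> flip
Dir W: edge -> no flip
Dir E: first cell '.' (not opp) -> no flip
Dir SW: edge -> no flip
Dir S: edge -> no flip
Dir SE: edge -> no flip
All flips: (3,2) (4,1)

Answer: ......
...W..
.BWW..
.BWW..
.WB...
W.....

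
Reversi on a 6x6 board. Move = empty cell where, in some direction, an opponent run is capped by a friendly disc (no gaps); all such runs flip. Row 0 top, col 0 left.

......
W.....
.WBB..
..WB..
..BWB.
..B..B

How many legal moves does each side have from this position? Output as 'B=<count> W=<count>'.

Answer: B=5 W=7

Derivation:
-- B to move --
(0,0): no bracket -> illegal
(0,1): no bracket -> illegal
(1,1): no bracket -> illegal
(1,2): no bracket -> illegal
(2,0): flips 1 -> legal
(3,0): no bracket -> illegal
(3,1): flips 1 -> legal
(3,4): flips 1 -> legal
(4,1): flips 1 -> legal
(5,3): flips 1 -> legal
(5,4): no bracket -> illegal
B mobility = 5
-- W to move --
(1,1): no bracket -> illegal
(1,2): flips 1 -> legal
(1,3): flips 2 -> legal
(1,4): flips 1 -> legal
(2,4): flips 2 -> legal
(3,1): no bracket -> illegal
(3,4): flips 1 -> legal
(3,5): no bracket -> illegal
(4,1): flips 1 -> legal
(4,5): flips 1 -> legal
(5,1): no bracket -> illegal
(5,3): no bracket -> illegal
(5,4): no bracket -> illegal
W mobility = 7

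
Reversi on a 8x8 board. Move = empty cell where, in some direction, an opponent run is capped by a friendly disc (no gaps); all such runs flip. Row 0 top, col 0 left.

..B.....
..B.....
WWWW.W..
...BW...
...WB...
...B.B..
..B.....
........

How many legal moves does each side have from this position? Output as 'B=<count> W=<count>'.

Answer: B=8 W=7

Derivation:
-- B to move --
(1,0): no bracket -> illegal
(1,1): flips 1 -> legal
(1,3): flips 1 -> legal
(1,4): no bracket -> illegal
(1,5): no bracket -> illegal
(1,6): no bracket -> illegal
(2,4): flips 1 -> legal
(2,6): no bracket -> illegal
(3,0): flips 1 -> legal
(3,1): no bracket -> illegal
(3,2): flips 1 -> legal
(3,5): flips 1 -> legal
(3,6): no bracket -> illegal
(4,2): flips 1 -> legal
(4,5): flips 2 -> legal
(5,2): no bracket -> illegal
(5,4): no bracket -> illegal
B mobility = 8
-- W to move --
(0,1): flips 1 -> legal
(0,3): flips 1 -> legal
(1,1): no bracket -> illegal
(1,3): no bracket -> illegal
(2,4): no bracket -> illegal
(3,2): flips 1 -> legal
(3,5): no bracket -> illegal
(4,2): no bracket -> illegal
(4,5): flips 1 -> legal
(4,6): no bracket -> illegal
(5,1): no bracket -> illegal
(5,2): no bracket -> illegal
(5,4): flips 1 -> legal
(5,6): no bracket -> illegal
(6,1): no bracket -> illegal
(6,3): flips 1 -> legal
(6,4): no bracket -> illegal
(6,5): no bracket -> illegal
(6,6): flips 3 -> legal
(7,1): no bracket -> illegal
(7,2): no bracket -> illegal
(7,3): no bracket -> illegal
W mobility = 7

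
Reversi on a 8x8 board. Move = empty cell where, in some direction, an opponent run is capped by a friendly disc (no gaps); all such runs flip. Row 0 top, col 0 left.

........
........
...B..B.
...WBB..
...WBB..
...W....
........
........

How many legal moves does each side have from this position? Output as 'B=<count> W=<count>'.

Answer: B=6 W=6

Derivation:
-- B to move --
(2,2): flips 1 -> legal
(2,4): no bracket -> illegal
(3,2): flips 1 -> legal
(4,2): flips 1 -> legal
(5,2): flips 1 -> legal
(5,4): no bracket -> illegal
(6,2): flips 1 -> legal
(6,3): flips 3 -> legal
(6,4): no bracket -> illegal
B mobility = 6
-- W to move --
(1,2): no bracket -> illegal
(1,3): flips 1 -> legal
(1,4): no bracket -> illegal
(1,5): no bracket -> illegal
(1,6): no bracket -> illegal
(1,7): flips 3 -> legal
(2,2): no bracket -> illegal
(2,4): no bracket -> illegal
(2,5): flips 1 -> legal
(2,7): no bracket -> illegal
(3,2): no bracket -> illegal
(3,6): flips 2 -> legal
(3,7): no bracket -> illegal
(4,6): flips 2 -> legal
(5,4): no bracket -> illegal
(5,5): flips 1 -> legal
(5,6): no bracket -> illegal
W mobility = 6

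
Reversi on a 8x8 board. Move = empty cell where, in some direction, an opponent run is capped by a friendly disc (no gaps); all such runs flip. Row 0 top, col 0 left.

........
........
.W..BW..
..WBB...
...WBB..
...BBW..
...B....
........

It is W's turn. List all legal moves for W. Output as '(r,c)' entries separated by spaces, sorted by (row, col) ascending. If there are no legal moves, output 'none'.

Answer: (2,2) (2,3) (3,5) (4,6) (5,2) (6,5) (7,3)

Derivation:
(1,3): no bracket -> illegal
(1,4): no bracket -> illegal
(1,5): no bracket -> illegal
(2,2): flips 2 -> legal
(2,3): flips 2 -> legal
(3,5): flips 3 -> legal
(3,6): no bracket -> illegal
(4,2): no bracket -> illegal
(4,6): flips 2 -> legal
(5,2): flips 2 -> legal
(5,6): no bracket -> illegal
(6,2): no bracket -> illegal
(6,4): no bracket -> illegal
(6,5): flips 1 -> legal
(7,2): no bracket -> illegal
(7,3): flips 2 -> legal
(7,4): no bracket -> illegal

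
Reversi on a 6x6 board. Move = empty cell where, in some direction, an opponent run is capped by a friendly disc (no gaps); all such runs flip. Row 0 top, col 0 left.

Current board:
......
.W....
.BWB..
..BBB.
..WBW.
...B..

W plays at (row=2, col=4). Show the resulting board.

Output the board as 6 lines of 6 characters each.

Answer: ......
.W....
.BWWW.
..BWW.
..WBW.
...B..

Derivation:
Place W at (2,4); scan 8 dirs for brackets.
Dir NW: first cell '.' (not opp) -> no flip
Dir N: first cell '.' (not opp) -> no flip
Dir NE: first cell '.' (not opp) -> no flip
Dir W: opp run (2,3) capped by W -> flip
Dir E: first cell '.' (not opp) -> no flip
Dir SW: opp run (3,3) capped by W -> flip
Dir S: opp run (3,4) capped by W -> flip
Dir SE: first cell '.' (not opp) -> no flip
All flips: (2,3) (3,3) (3,4)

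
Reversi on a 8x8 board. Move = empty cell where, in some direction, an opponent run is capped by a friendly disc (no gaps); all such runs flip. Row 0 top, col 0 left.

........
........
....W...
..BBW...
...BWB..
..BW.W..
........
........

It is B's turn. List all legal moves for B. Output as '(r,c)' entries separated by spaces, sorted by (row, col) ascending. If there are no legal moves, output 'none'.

(1,3): no bracket -> illegal
(1,4): no bracket -> illegal
(1,5): flips 1 -> legal
(2,3): flips 1 -> legal
(2,5): flips 1 -> legal
(3,5): flips 1 -> legal
(4,2): no bracket -> illegal
(4,6): no bracket -> illegal
(5,4): flips 1 -> legal
(5,6): no bracket -> illegal
(6,2): no bracket -> illegal
(6,3): flips 1 -> legal
(6,4): no bracket -> illegal
(6,5): flips 1 -> legal
(6,6): flips 2 -> legal

Answer: (1,5) (2,3) (2,5) (3,5) (5,4) (6,3) (6,5) (6,6)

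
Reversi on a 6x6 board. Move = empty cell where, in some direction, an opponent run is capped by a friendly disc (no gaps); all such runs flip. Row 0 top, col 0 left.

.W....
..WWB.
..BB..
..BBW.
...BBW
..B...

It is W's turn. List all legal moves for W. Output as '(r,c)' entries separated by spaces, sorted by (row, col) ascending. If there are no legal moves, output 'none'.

Answer: (1,5) (3,1) (4,2) (5,3) (5,4)

Derivation:
(0,3): no bracket -> illegal
(0,4): no bracket -> illegal
(0,5): no bracket -> illegal
(1,1): no bracket -> illegal
(1,5): flips 1 -> legal
(2,1): no bracket -> illegal
(2,4): no bracket -> illegal
(2,5): no bracket -> illegal
(3,1): flips 3 -> legal
(3,5): no bracket -> illegal
(4,1): no bracket -> illegal
(4,2): flips 4 -> legal
(5,1): no bracket -> illegal
(5,3): flips 3 -> legal
(5,4): flips 1 -> legal
(5,5): no bracket -> illegal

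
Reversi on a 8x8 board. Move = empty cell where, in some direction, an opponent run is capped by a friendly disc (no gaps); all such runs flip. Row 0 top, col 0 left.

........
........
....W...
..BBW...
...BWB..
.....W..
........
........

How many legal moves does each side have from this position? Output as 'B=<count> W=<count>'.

-- B to move --
(1,3): no bracket -> illegal
(1,4): no bracket -> illegal
(1,5): flips 1 -> legal
(2,3): flips 1 -> legal
(2,5): flips 1 -> legal
(3,5): flips 1 -> legal
(4,6): no bracket -> illegal
(5,3): no bracket -> illegal
(5,4): no bracket -> illegal
(5,6): no bracket -> illegal
(6,4): no bracket -> illegal
(6,5): flips 1 -> legal
(6,6): flips 2 -> legal
B mobility = 6
-- W to move --
(2,1): no bracket -> illegal
(2,2): flips 1 -> legal
(2,3): no bracket -> illegal
(3,1): flips 2 -> legal
(3,5): flips 1 -> legal
(3,6): no bracket -> illegal
(4,1): no bracket -> illegal
(4,2): flips 2 -> legal
(4,6): flips 1 -> legal
(5,2): flips 1 -> legal
(5,3): no bracket -> illegal
(5,4): no bracket -> illegal
(5,6): flips 1 -> legal
W mobility = 7

Answer: B=6 W=7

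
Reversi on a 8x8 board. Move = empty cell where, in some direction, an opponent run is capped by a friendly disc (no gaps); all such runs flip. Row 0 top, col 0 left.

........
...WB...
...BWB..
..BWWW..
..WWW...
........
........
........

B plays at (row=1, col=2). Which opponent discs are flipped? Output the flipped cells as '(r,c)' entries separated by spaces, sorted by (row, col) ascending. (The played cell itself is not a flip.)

Dir NW: first cell '.' (not opp) -> no flip
Dir N: first cell '.' (not opp) -> no flip
Dir NE: first cell '.' (not opp) -> no flip
Dir W: first cell '.' (not opp) -> no flip
Dir E: opp run (1,3) capped by B -> flip
Dir SW: first cell '.' (not opp) -> no flip
Dir S: first cell '.' (not opp) -> no flip
Dir SE: first cell 'B' (not opp) -> no flip

Answer: (1,3)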